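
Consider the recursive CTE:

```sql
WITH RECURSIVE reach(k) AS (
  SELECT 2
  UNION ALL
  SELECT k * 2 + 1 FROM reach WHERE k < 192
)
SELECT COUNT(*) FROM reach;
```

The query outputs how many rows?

Base: k=2.
Iteration 1: 2 < 192 holds -> k = 2 * 2 + 1 = 5.
Iteration 2: 5 < 192 holds -> k = 5 * 2 + 1 = 11.
Iteration 3: 11 < 192 holds -> k = 11 * 2 + 1 = 23.
Iteration 4: 23 < 192 holds -> k = 23 * 2 + 1 = 47.
Iteration 5: 47 < 192 holds -> k = 47 * 2 + 1 = 95.
Iteration 6: 95 < 192 holds -> k = 95 * 2 + 1 = 191.
Iteration 7: 191 < 192 holds -> k = 191 * 2 + 1 = 383.
Iteration 8: 383 < 192 fails; recursion stops.
Total rows emitted: 8.

8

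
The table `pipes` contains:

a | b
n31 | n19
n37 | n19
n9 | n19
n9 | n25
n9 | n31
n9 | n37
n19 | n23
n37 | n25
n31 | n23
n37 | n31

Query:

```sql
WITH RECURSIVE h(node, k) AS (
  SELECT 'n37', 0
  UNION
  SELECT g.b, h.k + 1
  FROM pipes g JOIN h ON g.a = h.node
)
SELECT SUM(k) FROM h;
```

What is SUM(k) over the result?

10

Base: (n37, k=0).
Iteration 1: edges from {n37} -> (n19, k=1), (n25, k=1), (n31, k=1).
Iteration 2: edges from {n19,n25,n31} -> (n19, k=2), (n23, k=2). [UNION drops 1 duplicate row(s)]
Iteration 3: edges from {n19,n23} -> (n23, k=3).
Iteration 4: no outgoing edges from {n23}; recursion stops.
SUM(k) = 0 + 1 + 1 + 1 + 2 + 2 + 3 = 10.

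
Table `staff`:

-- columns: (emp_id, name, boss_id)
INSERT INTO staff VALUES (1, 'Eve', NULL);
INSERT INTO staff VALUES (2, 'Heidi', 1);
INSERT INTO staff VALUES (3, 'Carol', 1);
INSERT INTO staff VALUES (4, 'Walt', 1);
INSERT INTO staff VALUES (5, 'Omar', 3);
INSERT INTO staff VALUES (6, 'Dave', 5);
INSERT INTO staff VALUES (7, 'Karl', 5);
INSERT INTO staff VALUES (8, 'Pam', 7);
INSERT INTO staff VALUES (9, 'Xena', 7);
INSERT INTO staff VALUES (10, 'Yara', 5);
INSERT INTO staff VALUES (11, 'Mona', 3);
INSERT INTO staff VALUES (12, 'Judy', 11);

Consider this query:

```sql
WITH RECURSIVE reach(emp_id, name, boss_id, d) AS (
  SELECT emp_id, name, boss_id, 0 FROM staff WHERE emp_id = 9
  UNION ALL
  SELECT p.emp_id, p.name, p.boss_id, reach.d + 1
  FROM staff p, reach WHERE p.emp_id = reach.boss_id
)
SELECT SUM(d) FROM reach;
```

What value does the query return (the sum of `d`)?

10

Base: emp_id=9 (Xena), boss_id=7, d 0.
Iteration 1: join on emp_id=7 -> Karl (id 7, boss_id=5, d 1).
Iteration 2: join on emp_id=5 -> Omar (id 5, boss_id=3, d 2).
Iteration 3: join on emp_id=3 -> Carol (id 3, boss_id=1, d 3).
Iteration 4: join on emp_id=1 -> Eve (id 1, boss_id=NULL, d 4).
Iteration 5: boss_id is NULL; no match; recursion stops.
SUM(d) = 0 + 1 + 2 + 3 + 4 = 10.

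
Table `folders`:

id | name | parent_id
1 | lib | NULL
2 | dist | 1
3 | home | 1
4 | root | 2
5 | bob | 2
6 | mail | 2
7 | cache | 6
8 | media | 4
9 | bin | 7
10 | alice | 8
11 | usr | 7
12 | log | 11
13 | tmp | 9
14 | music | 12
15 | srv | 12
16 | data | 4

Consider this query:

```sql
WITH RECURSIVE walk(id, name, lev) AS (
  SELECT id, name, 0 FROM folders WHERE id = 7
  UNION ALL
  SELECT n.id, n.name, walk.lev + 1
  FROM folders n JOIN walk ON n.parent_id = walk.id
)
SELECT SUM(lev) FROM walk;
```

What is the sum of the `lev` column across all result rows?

Base: id=7 (cache) at lev 0.
Iteration 1: rows with parent_id in {7} -> bin (id 9, lev 1), usr (id 11, lev 1).
Iteration 2: rows with parent_id in {9,11} -> log (id 12, lev 2), tmp (id 13, lev 2).
Iteration 3: rows with parent_id in {12,13} -> music (id 14, lev 3), srv (id 15, lev 3).
Iteration 4: no rows with parent_id in {14,15}; recursion stops.
SUM(lev) = 0 + 1 + 1 + 2 + 2 + 3 + 3 = 12.

12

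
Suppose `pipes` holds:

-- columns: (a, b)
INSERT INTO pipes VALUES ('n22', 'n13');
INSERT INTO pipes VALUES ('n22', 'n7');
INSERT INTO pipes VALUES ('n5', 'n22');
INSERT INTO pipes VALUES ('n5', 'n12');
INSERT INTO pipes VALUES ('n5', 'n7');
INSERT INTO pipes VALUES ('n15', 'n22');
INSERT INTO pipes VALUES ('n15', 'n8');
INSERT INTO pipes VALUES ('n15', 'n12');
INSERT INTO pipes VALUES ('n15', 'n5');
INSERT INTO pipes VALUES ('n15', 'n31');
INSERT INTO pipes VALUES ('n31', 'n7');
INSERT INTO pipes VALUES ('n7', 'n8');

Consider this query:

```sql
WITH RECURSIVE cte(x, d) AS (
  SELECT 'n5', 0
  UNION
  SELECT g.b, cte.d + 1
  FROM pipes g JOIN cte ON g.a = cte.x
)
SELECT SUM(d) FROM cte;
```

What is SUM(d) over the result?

Base: (n5, d=0).
Iteration 1: edges from {n5} -> (n12, d=1), (n22, d=1), (n7, d=1).
Iteration 2: edges from {n12,n22,n7} -> (n13, d=2), (n7, d=2), (n8, d=2).
Iteration 3: edges from {n13,n7,n8} -> (n8, d=3).
Iteration 4: no outgoing edges from {n8}; recursion stops.
SUM(d) = 0 + 1 + 1 + 1 + 2 + 2 + 2 + 3 = 12.

12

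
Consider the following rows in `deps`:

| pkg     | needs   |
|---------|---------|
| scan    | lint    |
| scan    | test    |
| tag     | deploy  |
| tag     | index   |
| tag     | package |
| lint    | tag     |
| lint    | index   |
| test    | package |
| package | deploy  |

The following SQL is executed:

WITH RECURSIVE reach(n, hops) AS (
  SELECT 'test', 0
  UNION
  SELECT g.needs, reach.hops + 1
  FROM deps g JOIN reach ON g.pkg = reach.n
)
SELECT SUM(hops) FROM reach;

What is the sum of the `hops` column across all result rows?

Base: (test, hops=0).
Iteration 1: edges from {test} -> (package, hops=1).
Iteration 2: edges from {package} -> (deploy, hops=2).
Iteration 3: no outgoing edges from {deploy}; recursion stops.
SUM(hops) = 0 + 1 + 2 = 3.

3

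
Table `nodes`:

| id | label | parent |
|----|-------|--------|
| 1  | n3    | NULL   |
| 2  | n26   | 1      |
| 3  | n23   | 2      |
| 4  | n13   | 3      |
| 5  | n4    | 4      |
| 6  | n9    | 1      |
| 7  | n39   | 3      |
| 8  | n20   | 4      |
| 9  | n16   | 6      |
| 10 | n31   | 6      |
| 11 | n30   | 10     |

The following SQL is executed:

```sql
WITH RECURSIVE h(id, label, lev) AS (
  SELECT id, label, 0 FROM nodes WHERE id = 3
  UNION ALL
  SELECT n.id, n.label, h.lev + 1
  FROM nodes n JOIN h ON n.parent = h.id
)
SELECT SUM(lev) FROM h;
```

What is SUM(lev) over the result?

6

Base: id=3 (n23) at lev 0.
Iteration 1: rows with parent in {3} -> n13 (id 4, lev 1), n39 (id 7, lev 1).
Iteration 2: rows with parent in {4,7} -> n4 (id 5, lev 2), n20 (id 8, lev 2).
Iteration 3: no rows with parent in {5,8}; recursion stops.
SUM(lev) = 0 + 1 + 1 + 2 + 2 = 6.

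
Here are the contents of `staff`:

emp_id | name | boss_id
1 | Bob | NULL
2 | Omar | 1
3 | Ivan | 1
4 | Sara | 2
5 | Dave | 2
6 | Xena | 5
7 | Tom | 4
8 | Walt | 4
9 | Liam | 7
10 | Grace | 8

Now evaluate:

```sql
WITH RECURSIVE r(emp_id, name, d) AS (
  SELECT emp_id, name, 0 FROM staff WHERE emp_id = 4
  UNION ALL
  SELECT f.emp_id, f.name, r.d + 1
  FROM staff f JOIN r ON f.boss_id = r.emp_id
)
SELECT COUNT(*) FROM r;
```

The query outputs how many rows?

Base: emp_id=4 (Sara) at d 0.
Iteration 1: rows with boss_id in {4} -> Tom (id 7, d 1), Walt (id 8, d 1).
Iteration 2: rows with boss_id in {7,8} -> Liam (id 9, d 2), Grace (id 10, d 2).
Iteration 3: no rows with boss_id in {9,10}; recursion stops.
Total rows emitted: 5.

5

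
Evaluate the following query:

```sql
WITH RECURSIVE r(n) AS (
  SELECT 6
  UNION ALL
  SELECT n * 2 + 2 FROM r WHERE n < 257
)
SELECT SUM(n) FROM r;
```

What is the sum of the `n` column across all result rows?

1002

Base: n=6.
Iteration 1: 6 < 257 holds -> n = 6 * 2 + 2 = 14.
Iteration 2: 14 < 257 holds -> n = 14 * 2 + 2 = 30.
Iteration 3: 30 < 257 holds -> n = 30 * 2 + 2 = 62.
Iteration 4: 62 < 257 holds -> n = 62 * 2 + 2 = 126.
Iteration 5: 126 < 257 holds -> n = 126 * 2 + 2 = 254.
Iteration 6: 254 < 257 holds -> n = 254 * 2 + 2 = 510.
Iteration 7: 510 < 257 fails; recursion stops.
SUM(n) = 6 + 14 + 30 + 62 + 126 + 254 + 510 = 1002.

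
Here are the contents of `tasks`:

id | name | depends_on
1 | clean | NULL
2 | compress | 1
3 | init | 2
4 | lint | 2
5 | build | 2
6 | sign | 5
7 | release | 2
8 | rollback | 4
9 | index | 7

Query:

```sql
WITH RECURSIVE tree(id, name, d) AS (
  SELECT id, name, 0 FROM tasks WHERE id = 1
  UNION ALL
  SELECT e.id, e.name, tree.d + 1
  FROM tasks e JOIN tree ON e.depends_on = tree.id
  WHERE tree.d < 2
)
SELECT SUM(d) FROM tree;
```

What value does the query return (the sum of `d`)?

9

Base: id=1 (clean) at d 0.
Iteration 1: rows with depends_on in {1} -> compress (id 2, d 1).
Iteration 2: rows with depends_on in {2} -> init (id 3, d 2), lint (id 4, d 2), build (id 5, d 2), release (id 7, d 2).
Iteration 3: d < 2 fails for all current rows; recursion stops.
SUM(d) = 0 + 1 + 2 + 2 + 2 + 2 = 9.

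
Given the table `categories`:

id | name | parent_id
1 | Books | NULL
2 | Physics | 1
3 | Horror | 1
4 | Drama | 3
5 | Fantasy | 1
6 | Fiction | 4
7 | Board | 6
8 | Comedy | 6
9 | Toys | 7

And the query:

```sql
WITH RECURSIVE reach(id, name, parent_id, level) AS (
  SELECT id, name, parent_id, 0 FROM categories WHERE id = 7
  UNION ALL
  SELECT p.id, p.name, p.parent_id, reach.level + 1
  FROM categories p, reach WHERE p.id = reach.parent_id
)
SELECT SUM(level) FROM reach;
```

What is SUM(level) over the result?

10

Base: id=7 (Board), parent_id=6, level 0.
Iteration 1: join on id=6 -> Fiction (id 6, parent_id=4, level 1).
Iteration 2: join on id=4 -> Drama (id 4, parent_id=3, level 2).
Iteration 3: join on id=3 -> Horror (id 3, parent_id=1, level 3).
Iteration 4: join on id=1 -> Books (id 1, parent_id=NULL, level 4).
Iteration 5: parent_id is NULL; no match; recursion stops.
SUM(level) = 0 + 1 + 2 + 3 + 4 = 10.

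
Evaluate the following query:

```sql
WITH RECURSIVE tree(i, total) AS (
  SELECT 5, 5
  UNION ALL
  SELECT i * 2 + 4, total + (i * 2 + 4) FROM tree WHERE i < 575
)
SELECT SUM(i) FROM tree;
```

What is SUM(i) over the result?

2263

Base: i=5, total=5.
Iteration 1: 5 < 575 holds -> i = 5 * 2 + 4 = 14, total = 5 + 14 = 19.
Iteration 2: 14 < 575 holds -> i = 14 * 2 + 4 = 32, total = 19 + 32 = 51.
Iteration 3: 32 < 575 holds -> i = 32 * 2 + 4 = 68, total = 51 + 68 = 119.
Iteration 4: 68 < 575 holds -> i = 68 * 2 + 4 = 140, total = 119 + 140 = 259.
Iteration 5: 140 < 575 holds -> i = 140 * 2 + 4 = 284, total = 259 + 284 = 543.
Iteration 6: 284 < 575 holds -> i = 284 * 2 + 4 = 572, total = 543 + 572 = 1115.
Iteration 7: 572 < 575 holds -> i = 572 * 2 + 4 = 1148, total = 1115 + 1148 = 2263.
Iteration 8: 1148 < 575 fails; recursion stops.
SUM(i) = 5 + 14 + 32 + 68 + 140 + 284 + 572 + 1148 = 2263.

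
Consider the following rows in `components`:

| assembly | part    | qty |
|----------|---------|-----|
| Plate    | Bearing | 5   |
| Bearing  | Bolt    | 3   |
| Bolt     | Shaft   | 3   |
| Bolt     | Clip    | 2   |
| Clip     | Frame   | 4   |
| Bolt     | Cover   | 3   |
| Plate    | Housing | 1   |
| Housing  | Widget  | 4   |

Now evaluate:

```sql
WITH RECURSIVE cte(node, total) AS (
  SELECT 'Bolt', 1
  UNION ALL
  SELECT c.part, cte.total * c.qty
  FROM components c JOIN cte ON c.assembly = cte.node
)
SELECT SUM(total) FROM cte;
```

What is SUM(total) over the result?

Base: (Bolt, total=1).
Iteration 1: components of {Bolt} -> Clip = 1*2 = 2, Cover = 1*3 = 3, Shaft = 1*3 = 3.
Iteration 2: components of {Clip,Cover,Shaft} -> Frame = 2*4 = 8.
Iteration 3: no further components; recursion stops.
SUM(total) = 1 + 3 + 2 + 3 + 8 = 17.

17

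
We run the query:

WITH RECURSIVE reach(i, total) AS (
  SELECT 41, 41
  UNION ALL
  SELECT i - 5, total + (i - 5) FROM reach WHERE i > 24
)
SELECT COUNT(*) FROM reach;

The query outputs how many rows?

5

Base: i=41, total=41.
Iteration 1: 41 > 24 holds -> i = 41 - 5 = 36, total = 41 + 36 = 77.
Iteration 2: 36 > 24 holds -> i = 36 - 5 = 31, total = 77 + 31 = 108.
Iteration 3: 31 > 24 holds -> i = 31 - 5 = 26, total = 108 + 26 = 134.
Iteration 4: 26 > 24 holds -> i = 26 - 5 = 21, total = 134 + 21 = 155.
Iteration 5: 21 > 24 fails; recursion stops.
Total rows emitted: 5.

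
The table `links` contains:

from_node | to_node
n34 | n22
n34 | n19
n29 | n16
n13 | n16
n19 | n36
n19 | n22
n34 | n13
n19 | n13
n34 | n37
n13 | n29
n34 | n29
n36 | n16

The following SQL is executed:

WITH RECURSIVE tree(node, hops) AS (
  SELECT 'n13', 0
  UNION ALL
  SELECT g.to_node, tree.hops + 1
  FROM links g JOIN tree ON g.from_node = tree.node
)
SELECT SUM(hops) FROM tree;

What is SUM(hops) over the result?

Base: (n13, hops=0).
Iteration 1: edges from {n13} -> (n16, hops=1), (n29, hops=1).
Iteration 2: edges from {n16,n29} -> (n16, hops=2).
Iteration 3: no outgoing edges from {n16}; recursion stops.
SUM(hops) = 0 + 1 + 1 + 2 = 4.

4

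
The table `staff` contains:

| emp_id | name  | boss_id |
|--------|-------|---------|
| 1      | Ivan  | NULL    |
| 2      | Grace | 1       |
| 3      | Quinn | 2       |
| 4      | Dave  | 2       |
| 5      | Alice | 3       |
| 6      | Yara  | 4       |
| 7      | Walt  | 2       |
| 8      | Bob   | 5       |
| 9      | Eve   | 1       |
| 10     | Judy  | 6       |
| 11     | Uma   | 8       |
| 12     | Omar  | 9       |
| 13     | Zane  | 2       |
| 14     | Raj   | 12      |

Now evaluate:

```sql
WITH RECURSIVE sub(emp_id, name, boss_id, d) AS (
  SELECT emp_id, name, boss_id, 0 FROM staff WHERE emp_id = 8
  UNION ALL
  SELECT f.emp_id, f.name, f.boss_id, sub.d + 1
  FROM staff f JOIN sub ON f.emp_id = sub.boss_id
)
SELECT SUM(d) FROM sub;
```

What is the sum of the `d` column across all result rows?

Base: emp_id=8 (Bob), boss_id=5, d 0.
Iteration 1: join on emp_id=5 -> Alice (id 5, boss_id=3, d 1).
Iteration 2: join on emp_id=3 -> Quinn (id 3, boss_id=2, d 2).
Iteration 3: join on emp_id=2 -> Grace (id 2, boss_id=1, d 3).
Iteration 4: join on emp_id=1 -> Ivan (id 1, boss_id=NULL, d 4).
Iteration 5: boss_id is NULL; no match; recursion stops.
SUM(d) = 0 + 1 + 2 + 3 + 4 = 10.

10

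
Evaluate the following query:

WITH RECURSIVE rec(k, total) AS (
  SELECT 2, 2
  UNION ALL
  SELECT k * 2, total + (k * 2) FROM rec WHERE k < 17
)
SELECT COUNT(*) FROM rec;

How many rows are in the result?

5

Base: k=2, total=2.
Iteration 1: 2 < 17 holds -> k = 2 * 2 = 4, total = 2 + 4 = 6.
Iteration 2: 4 < 17 holds -> k = 4 * 2 = 8, total = 6 + 8 = 14.
Iteration 3: 8 < 17 holds -> k = 8 * 2 = 16, total = 14 + 16 = 30.
Iteration 4: 16 < 17 holds -> k = 16 * 2 = 32, total = 30 + 32 = 62.
Iteration 5: 32 < 17 fails; recursion stops.
Total rows emitted: 5.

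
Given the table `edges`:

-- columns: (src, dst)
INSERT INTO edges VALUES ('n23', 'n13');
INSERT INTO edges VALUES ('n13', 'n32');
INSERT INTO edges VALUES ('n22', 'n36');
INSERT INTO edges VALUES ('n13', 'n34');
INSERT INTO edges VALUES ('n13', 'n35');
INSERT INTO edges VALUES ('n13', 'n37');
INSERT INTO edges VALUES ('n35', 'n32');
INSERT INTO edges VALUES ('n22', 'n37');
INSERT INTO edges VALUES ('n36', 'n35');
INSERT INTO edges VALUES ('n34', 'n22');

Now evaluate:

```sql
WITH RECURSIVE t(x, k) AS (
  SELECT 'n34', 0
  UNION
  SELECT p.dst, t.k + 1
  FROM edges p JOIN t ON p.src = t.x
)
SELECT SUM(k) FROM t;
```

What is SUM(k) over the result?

Base: (n34, k=0).
Iteration 1: edges from {n34} -> (n22, k=1).
Iteration 2: edges from {n22} -> (n36, k=2), (n37, k=2).
Iteration 3: edges from {n36,n37} -> (n35, k=3).
Iteration 4: edges from {n35} -> (n32, k=4).
Iteration 5: no outgoing edges from {n32}; recursion stops.
SUM(k) = 0 + 1 + 2 + 2 + 3 + 4 = 12.

12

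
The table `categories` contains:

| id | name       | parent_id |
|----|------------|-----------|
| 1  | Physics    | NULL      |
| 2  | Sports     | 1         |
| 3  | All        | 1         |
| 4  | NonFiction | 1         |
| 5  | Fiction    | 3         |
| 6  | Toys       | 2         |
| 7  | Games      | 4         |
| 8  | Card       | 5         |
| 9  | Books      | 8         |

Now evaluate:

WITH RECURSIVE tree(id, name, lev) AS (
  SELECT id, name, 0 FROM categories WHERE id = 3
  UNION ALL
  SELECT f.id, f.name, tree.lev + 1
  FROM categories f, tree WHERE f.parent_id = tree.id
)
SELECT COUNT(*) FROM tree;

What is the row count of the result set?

Base: id=3 (All) at lev 0.
Iteration 1: rows with parent_id in {3} -> Fiction (id 5, lev 1).
Iteration 2: rows with parent_id in {5} -> Card (id 8, lev 2).
Iteration 3: rows with parent_id in {8} -> Books (id 9, lev 3).
Iteration 4: no rows with parent_id in {9}; recursion stops.
Total rows emitted: 4.

4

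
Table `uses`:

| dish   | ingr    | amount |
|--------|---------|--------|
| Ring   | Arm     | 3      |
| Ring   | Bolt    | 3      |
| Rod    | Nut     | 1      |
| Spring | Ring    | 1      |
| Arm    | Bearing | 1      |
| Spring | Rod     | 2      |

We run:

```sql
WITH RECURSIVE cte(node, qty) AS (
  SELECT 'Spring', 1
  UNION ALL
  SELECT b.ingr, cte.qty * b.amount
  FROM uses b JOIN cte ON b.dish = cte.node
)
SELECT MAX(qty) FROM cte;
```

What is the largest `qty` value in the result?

3

Base: (Spring, qty=1).
Iteration 1: components of {Spring} -> Ring = 1*1 = 1, Rod = 1*2 = 2.
Iteration 2: components of {Ring,Rod} -> Arm = 1*3 = 3, Bolt = 1*3 = 3, Nut = 2*1 = 2.
Iteration 3: components of {Arm,Bolt,Nut} -> Bearing = 3*1 = 3.
Iteration 4: no further components; recursion stops.
qty values: 1, 1, 2, 3, 3, 2, 3; the maximum is 3.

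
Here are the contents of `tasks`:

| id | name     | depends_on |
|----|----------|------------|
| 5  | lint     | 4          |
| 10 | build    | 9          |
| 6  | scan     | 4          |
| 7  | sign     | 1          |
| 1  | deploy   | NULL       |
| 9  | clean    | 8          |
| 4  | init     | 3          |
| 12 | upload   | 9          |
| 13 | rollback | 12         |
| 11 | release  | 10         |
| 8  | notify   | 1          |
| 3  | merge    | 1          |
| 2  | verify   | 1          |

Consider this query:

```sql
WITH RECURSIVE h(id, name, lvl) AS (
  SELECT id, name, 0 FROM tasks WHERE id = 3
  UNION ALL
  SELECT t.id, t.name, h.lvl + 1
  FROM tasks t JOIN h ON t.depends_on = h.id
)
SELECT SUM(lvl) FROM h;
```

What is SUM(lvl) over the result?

5

Base: id=3 (merge) at lvl 0.
Iteration 1: rows with depends_on in {3} -> init (id 4, lvl 1).
Iteration 2: rows with depends_on in {4} -> lint (id 5, lvl 2), scan (id 6, lvl 2).
Iteration 3: no rows with depends_on in {5,6}; recursion stops.
SUM(lvl) = 0 + 1 + 2 + 2 = 5.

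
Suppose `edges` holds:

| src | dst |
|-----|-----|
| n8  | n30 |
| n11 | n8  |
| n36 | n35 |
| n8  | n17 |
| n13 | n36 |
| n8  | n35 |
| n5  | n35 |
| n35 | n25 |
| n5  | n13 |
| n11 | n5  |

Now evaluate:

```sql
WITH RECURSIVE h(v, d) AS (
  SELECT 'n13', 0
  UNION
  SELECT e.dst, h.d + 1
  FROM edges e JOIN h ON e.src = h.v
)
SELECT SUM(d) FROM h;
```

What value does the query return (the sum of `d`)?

Base: (n13, d=0).
Iteration 1: edges from {n13} -> (n36, d=1).
Iteration 2: edges from {n36} -> (n35, d=2).
Iteration 3: edges from {n35} -> (n25, d=3).
Iteration 4: no outgoing edges from {n25}; recursion stops.
SUM(d) = 0 + 1 + 2 + 3 = 6.

6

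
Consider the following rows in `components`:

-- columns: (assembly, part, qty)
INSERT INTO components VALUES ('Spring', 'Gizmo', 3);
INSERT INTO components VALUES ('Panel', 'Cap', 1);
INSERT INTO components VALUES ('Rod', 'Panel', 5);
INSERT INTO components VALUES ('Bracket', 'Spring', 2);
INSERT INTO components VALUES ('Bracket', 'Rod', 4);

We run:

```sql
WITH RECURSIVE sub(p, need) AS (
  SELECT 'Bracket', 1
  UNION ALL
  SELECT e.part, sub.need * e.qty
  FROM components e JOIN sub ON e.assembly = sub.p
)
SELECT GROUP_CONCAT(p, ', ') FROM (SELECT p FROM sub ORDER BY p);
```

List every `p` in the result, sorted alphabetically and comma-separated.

Bracket, Cap, Gizmo, Panel, Rod, Spring

Base: (Bracket, need=1).
Iteration 1: components of {Bracket} -> Rod = 1*4 = 4, Spring = 1*2 = 2.
Iteration 2: components of {Rod,Spring} -> Gizmo = 2*3 = 6, Panel = 4*5 = 20.
Iteration 3: components of {Gizmo,Panel} -> Cap = 20*1 = 20.
Iteration 4: no further components; recursion stops.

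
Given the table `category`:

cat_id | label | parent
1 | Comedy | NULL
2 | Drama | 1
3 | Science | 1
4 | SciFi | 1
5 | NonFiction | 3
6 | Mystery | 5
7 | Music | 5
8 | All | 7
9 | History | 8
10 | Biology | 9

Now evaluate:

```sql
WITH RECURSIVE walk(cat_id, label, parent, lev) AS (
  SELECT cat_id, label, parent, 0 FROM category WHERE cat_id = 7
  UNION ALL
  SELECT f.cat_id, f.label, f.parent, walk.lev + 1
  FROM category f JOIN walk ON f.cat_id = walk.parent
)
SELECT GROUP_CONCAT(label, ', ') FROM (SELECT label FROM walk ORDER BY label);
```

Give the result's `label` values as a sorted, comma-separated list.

Base: cat_id=7 (Music), parent=5, lev 0.
Iteration 1: join on cat_id=5 -> NonFiction (id 5, parent=3, lev 1).
Iteration 2: join on cat_id=3 -> Science (id 3, parent=1, lev 2).
Iteration 3: join on cat_id=1 -> Comedy (id 1, parent=NULL, lev 3).
Iteration 4: parent is NULL; no match; recursion stops.

Comedy, Music, NonFiction, Science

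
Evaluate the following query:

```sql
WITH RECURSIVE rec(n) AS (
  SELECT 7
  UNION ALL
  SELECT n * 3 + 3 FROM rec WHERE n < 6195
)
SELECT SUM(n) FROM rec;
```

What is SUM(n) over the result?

9280

Base: n=7.
Iteration 1: 7 < 6195 holds -> n = 7 * 3 + 3 = 24.
Iteration 2: 24 < 6195 holds -> n = 24 * 3 + 3 = 75.
Iteration 3: 75 < 6195 holds -> n = 75 * 3 + 3 = 228.
Iteration 4: 228 < 6195 holds -> n = 228 * 3 + 3 = 687.
Iteration 5: 687 < 6195 holds -> n = 687 * 3 + 3 = 2064.
Iteration 6: 2064 < 6195 holds -> n = 2064 * 3 + 3 = 6195.
Iteration 7: 6195 < 6195 fails; recursion stops.
SUM(n) = 7 + 24 + 75 + 228 + 687 + 2064 + 6195 = 9280.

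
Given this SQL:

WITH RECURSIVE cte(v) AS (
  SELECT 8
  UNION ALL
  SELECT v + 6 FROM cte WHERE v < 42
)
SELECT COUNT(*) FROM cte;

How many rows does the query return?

Base: v=8.
Iteration 1: 8 < 42 holds -> v = 8 + 6 = 14.
Iteration 2: 14 < 42 holds -> v = 14 + 6 = 20.
Iteration 3: 20 < 42 holds -> v = 20 + 6 = 26.
Iteration 4: 26 < 42 holds -> v = 26 + 6 = 32.
Iteration 5: 32 < 42 holds -> v = 32 + 6 = 38.
Iteration 6: 38 < 42 holds -> v = 38 + 6 = 44.
Iteration 7: 44 < 42 fails; recursion stops.
Total rows emitted: 7.

7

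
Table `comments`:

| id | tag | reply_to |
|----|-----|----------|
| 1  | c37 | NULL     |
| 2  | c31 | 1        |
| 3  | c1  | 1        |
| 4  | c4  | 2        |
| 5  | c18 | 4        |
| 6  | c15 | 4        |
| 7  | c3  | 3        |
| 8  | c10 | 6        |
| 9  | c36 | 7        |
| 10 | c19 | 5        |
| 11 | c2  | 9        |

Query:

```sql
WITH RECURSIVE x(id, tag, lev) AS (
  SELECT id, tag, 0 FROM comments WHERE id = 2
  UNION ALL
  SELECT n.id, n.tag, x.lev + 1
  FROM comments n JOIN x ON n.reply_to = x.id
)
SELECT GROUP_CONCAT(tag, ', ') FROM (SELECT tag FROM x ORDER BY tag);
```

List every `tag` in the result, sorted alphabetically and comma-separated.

c10, c15, c18, c19, c31, c4

Base: id=2 (c31) at lev 0.
Iteration 1: rows with reply_to in {2} -> c4 (id 4, lev 1).
Iteration 2: rows with reply_to in {4} -> c18 (id 5, lev 2), c15 (id 6, lev 2).
Iteration 3: rows with reply_to in {5,6} -> c10 (id 8, lev 3), c19 (id 10, lev 3).
Iteration 4: no rows with reply_to in {8,10}; recursion stops.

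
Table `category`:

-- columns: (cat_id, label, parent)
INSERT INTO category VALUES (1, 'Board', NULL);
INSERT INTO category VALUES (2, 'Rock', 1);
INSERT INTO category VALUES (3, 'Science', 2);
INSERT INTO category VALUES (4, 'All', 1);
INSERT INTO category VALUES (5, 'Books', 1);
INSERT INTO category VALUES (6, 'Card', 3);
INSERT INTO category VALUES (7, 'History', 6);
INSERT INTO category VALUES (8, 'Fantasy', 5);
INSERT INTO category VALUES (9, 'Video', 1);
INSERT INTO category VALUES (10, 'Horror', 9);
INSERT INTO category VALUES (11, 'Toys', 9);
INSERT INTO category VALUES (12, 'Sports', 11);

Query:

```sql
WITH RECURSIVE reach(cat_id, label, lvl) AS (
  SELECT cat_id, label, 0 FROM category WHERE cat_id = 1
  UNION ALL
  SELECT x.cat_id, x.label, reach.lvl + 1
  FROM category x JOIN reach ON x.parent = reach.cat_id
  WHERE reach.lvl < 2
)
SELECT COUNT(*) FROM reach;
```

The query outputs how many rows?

Base: cat_id=1 (Board) at lvl 0.
Iteration 1: rows with parent in {1} -> Rock (id 2, lvl 1), All (id 4, lvl 1), Books (id 5, lvl 1), Video (id 9, lvl 1).
Iteration 2: rows with parent in {2,4,5,9} -> Science (id 3, lvl 2), Fantasy (id 8, lvl 2), Horror (id 10, lvl 2), Toys (id 11, lvl 2).
Iteration 3: lvl < 2 fails for all current rows; recursion stops.
Total rows emitted: 9.

9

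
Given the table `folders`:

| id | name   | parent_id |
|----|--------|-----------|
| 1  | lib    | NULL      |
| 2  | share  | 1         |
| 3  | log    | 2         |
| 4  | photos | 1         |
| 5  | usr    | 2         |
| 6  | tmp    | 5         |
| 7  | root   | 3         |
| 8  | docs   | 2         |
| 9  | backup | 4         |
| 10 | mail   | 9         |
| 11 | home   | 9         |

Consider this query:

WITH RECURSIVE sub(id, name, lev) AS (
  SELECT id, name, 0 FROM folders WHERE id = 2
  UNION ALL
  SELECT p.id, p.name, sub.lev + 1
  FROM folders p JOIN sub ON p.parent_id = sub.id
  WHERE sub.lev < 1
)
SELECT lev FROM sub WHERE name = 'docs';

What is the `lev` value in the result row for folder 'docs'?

Base: id=2 (share) at lev 0.
Iteration 1: rows with parent_id in {2} -> log (id 3, lev 1), usr (id 5, lev 1), docs (id 8, lev 1).
Iteration 2: lev < 1 fails for all current rows; recursion stops.

1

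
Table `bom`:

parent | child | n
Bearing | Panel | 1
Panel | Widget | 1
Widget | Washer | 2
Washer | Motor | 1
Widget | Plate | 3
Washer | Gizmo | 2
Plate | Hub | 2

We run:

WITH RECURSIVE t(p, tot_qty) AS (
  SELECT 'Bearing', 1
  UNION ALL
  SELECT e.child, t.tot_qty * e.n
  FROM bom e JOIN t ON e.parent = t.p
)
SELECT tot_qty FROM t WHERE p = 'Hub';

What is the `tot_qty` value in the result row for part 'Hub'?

Base: (Bearing, tot_qty=1).
Iteration 1: components of {Bearing} -> Panel = 1*1 = 1.
Iteration 2: components of {Panel} -> Widget = 1*1 = 1.
Iteration 3: components of {Widget} -> Plate = 1*3 = 3, Washer = 1*2 = 2.
Iteration 4: components of {Plate,Washer} -> Gizmo = 2*2 = 4, Hub = 3*2 = 6, Motor = 2*1 = 2.
Iteration 5: no further components; recursion stops.

6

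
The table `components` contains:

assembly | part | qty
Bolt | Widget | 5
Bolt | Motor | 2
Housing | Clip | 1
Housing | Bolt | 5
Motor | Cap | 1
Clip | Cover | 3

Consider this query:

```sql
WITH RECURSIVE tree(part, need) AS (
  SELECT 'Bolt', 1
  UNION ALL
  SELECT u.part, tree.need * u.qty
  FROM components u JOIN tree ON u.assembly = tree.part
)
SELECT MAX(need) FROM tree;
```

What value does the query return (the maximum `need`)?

5

Base: (Bolt, need=1).
Iteration 1: components of {Bolt} -> Motor = 1*2 = 2, Widget = 1*5 = 5.
Iteration 2: components of {Motor,Widget} -> Cap = 2*1 = 2.
Iteration 3: no further components; recursion stops.
need values: 1, 2, 5, 2; the maximum is 5.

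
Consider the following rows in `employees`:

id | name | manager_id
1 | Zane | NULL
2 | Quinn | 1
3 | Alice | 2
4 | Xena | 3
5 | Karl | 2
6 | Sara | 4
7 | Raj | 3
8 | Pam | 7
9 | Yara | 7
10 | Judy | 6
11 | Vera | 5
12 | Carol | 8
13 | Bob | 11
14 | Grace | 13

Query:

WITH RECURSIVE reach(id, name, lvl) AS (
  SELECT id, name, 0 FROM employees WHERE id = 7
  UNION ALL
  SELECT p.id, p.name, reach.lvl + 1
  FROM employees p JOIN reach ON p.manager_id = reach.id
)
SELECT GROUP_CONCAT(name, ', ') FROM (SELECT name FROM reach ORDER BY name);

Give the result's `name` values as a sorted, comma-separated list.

Base: id=7 (Raj) at lvl 0.
Iteration 1: rows with manager_id in {7} -> Pam (id 8, lvl 1), Yara (id 9, lvl 1).
Iteration 2: rows with manager_id in {8,9} -> Carol (id 12, lvl 2).
Iteration 3: no rows with manager_id in {12}; recursion stops.

Carol, Pam, Raj, Yara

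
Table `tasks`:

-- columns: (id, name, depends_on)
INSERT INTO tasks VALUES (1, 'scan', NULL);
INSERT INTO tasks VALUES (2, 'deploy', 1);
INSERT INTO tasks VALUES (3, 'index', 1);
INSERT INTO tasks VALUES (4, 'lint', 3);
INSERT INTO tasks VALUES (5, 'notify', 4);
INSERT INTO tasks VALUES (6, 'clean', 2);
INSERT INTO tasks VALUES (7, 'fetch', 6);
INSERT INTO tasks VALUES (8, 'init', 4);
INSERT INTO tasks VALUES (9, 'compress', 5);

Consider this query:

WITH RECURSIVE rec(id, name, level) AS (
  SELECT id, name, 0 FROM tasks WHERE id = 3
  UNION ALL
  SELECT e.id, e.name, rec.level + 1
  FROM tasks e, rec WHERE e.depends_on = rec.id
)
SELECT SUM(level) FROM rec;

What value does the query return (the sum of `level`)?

Base: id=3 (index) at level 0.
Iteration 1: rows with depends_on in {3} -> lint (id 4, level 1).
Iteration 2: rows with depends_on in {4} -> notify (id 5, level 2), init (id 8, level 2).
Iteration 3: rows with depends_on in {5,8} -> compress (id 9, level 3).
Iteration 4: no rows with depends_on in {9}; recursion stops.
SUM(level) = 0 + 1 + 2 + 2 + 3 = 8.

8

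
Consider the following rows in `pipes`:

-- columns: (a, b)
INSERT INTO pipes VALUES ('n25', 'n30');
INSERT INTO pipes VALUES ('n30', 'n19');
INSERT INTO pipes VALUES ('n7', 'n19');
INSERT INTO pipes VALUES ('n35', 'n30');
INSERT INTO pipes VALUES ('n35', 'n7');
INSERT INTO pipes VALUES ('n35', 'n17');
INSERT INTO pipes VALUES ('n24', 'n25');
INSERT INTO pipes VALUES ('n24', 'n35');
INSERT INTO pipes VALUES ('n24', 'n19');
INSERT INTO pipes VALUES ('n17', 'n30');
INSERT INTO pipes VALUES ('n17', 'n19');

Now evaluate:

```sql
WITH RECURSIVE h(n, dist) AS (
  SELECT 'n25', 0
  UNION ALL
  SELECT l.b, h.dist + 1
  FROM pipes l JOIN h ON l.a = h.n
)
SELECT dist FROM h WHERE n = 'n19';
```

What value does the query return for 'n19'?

Base: (n25, dist=0).
Iteration 1: edges from {n25} -> (n30, dist=1).
Iteration 2: edges from {n30} -> (n19, dist=2).
Iteration 3: no outgoing edges from {n19}; recursion stops.

2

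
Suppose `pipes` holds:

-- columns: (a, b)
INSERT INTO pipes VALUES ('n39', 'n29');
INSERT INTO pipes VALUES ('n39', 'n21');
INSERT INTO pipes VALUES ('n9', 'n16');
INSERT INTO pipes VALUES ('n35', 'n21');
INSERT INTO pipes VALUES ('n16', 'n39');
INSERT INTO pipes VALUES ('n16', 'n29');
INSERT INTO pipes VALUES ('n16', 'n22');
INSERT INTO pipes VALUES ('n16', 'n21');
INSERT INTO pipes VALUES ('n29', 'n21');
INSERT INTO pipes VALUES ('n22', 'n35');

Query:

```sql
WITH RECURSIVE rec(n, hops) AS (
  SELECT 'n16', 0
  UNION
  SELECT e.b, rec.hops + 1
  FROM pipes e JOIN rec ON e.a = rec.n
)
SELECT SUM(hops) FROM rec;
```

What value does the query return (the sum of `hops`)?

Base: (n16, hops=0).
Iteration 1: edges from {n16} -> (n21, hops=1), (n22, hops=1), (n29, hops=1), (n39, hops=1).
Iteration 2: edges from {n21,n22,n29,n39} -> (n21, hops=2), (n29, hops=2), (n35, hops=2). [UNION drops 1 duplicate row(s)]
Iteration 3: edges from {n21,n29,n35} -> (n21, hops=3). [UNION drops 1 duplicate row(s)]
Iteration 4: no outgoing edges from {n21}; recursion stops.
SUM(hops) = 0 + 1 + 1 + 1 + 1 + 2 + 2 + 2 + 3 = 13.

13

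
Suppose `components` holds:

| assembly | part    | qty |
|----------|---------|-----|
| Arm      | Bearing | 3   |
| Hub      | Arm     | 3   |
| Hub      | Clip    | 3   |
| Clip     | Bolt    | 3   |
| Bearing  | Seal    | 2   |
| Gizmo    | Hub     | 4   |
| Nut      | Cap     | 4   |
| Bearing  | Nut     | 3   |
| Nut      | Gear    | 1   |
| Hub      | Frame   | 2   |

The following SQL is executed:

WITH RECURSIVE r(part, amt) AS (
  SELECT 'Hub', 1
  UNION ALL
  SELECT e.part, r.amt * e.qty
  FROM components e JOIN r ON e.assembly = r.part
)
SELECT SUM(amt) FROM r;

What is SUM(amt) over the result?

Base: (Hub, amt=1).
Iteration 1: components of {Hub} -> Arm = 1*3 = 3, Clip = 1*3 = 3, Frame = 1*2 = 2.
Iteration 2: components of {Arm,Clip,Frame} -> Bearing = 3*3 = 9, Bolt = 3*3 = 9.
Iteration 3: components of {Bearing,Bolt} -> Nut = 9*3 = 27, Seal = 9*2 = 18.
Iteration 4: components of {Nut,Seal} -> Cap = 27*4 = 108, Gear = 27*1 = 27.
Iteration 5: no further components; recursion stops.
SUM(amt) = 1 + 2 + 3 + 3 + 9 + 9 + 18 + 27 + 27 + 108 = 207.

207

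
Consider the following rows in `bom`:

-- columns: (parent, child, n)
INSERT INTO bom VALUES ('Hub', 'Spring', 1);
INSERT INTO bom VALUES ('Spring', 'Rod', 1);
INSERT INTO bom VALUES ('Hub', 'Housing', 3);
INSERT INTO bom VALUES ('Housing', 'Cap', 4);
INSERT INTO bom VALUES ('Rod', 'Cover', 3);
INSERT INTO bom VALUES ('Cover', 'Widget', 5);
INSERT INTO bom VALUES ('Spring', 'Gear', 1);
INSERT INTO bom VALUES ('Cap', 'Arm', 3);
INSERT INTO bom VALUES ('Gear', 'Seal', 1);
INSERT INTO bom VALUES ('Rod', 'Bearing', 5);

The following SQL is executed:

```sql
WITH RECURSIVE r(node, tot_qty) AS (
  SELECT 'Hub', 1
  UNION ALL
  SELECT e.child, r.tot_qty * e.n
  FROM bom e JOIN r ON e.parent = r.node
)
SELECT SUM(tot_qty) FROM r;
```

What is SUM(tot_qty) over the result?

Base: (Hub, tot_qty=1).
Iteration 1: components of {Hub} -> Housing = 1*3 = 3, Spring = 1*1 = 1.
Iteration 2: components of {Housing,Spring} -> Cap = 3*4 = 12, Gear = 1*1 = 1, Rod = 1*1 = 1.
Iteration 3: components of {Cap,Gear,Rod} -> Arm = 12*3 = 36, Bearing = 1*5 = 5, Cover = 1*3 = 3, Seal = 1*1 = 1.
Iteration 4: components of {Arm,Bearing,Cover,Seal} -> Widget = 3*5 = 15.
Iteration 5: no further components; recursion stops.
SUM(tot_qty) = 1 + 1 + 3 + 1 + 1 + 12 + 3 + 5 + 1 + 36 + 15 = 79.

79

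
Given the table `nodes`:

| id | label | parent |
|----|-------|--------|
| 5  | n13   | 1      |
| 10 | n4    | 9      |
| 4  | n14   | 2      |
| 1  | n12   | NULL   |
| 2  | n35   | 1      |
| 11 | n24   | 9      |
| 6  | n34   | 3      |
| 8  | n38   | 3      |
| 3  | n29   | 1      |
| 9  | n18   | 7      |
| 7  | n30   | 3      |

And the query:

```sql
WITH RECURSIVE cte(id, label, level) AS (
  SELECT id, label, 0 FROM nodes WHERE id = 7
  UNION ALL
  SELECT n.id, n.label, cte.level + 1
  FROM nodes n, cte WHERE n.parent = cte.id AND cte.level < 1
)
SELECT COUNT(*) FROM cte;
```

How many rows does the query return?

2

Base: id=7 (n30) at level 0.
Iteration 1: rows with parent in {7} -> n18 (id 9, level 1).
Iteration 2: level < 1 fails for all current rows; recursion stops.
Total rows emitted: 2.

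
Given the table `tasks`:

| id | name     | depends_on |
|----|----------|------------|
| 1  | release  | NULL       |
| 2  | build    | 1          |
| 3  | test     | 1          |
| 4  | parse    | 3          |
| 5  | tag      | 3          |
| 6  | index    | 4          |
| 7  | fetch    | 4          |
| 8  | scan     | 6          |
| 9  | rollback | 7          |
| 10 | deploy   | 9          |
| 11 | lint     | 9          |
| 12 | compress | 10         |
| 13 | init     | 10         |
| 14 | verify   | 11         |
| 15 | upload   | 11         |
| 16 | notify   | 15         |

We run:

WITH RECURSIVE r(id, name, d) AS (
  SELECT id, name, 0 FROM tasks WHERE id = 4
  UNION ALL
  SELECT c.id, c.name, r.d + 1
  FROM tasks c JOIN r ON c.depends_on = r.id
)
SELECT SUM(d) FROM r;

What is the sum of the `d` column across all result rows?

33

Base: id=4 (parse) at d 0.
Iteration 1: rows with depends_on in {4} -> index (id 6, d 1), fetch (id 7, d 1).
Iteration 2: rows with depends_on in {6,7} -> scan (id 8, d 2), rollback (id 9, d 2).
Iteration 3: rows with depends_on in {8,9} -> deploy (id 10, d 3), lint (id 11, d 3).
Iteration 4: rows with depends_on in {10,11} -> compress (id 12, d 4), init (id 13, d 4), verify (id 14, d 4), upload (id 15, d 4).
Iteration 5: rows with depends_on in {12,13,14,15} -> notify (id 16, d 5).
Iteration 6: no rows with depends_on in {16}; recursion stops.
SUM(d) = 0 + 1 + 1 + 2 + 2 + 3 + 3 + 4 + 4 + 4 + 4 + 5 = 33.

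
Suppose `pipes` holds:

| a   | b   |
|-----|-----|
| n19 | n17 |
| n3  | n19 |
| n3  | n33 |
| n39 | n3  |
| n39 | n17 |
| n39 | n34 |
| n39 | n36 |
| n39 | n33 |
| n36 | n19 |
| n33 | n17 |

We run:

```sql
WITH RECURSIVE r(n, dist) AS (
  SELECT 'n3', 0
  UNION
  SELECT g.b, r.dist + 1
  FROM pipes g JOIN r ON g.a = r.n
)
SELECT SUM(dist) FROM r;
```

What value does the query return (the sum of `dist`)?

Base: (n3, dist=0).
Iteration 1: edges from {n3} -> (n19, dist=1), (n33, dist=1).
Iteration 2: edges from {n19,n33} -> (n17, dist=2). [UNION drops 1 duplicate row(s)]
Iteration 3: no outgoing edges from {n17}; recursion stops.
SUM(dist) = 0 + 1 + 1 + 2 = 4.

4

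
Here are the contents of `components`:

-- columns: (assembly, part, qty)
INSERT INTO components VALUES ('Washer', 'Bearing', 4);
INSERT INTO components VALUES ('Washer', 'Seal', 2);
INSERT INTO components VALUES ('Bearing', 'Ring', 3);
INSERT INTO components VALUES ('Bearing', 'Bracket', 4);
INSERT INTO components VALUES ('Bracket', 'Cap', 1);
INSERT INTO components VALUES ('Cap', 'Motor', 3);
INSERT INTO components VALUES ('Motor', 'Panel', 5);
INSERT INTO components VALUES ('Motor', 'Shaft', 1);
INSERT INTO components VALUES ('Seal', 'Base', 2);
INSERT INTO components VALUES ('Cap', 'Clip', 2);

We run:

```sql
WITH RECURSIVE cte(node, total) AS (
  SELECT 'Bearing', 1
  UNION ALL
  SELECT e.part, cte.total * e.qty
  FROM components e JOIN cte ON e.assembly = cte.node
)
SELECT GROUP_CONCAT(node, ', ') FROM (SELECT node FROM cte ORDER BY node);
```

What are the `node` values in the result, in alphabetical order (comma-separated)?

Base: (Bearing, total=1).
Iteration 1: components of {Bearing} -> Bracket = 1*4 = 4, Ring = 1*3 = 3.
Iteration 2: components of {Bracket,Ring} -> Cap = 4*1 = 4.
Iteration 3: components of {Cap} -> Clip = 4*2 = 8, Motor = 4*3 = 12.
Iteration 4: components of {Clip,Motor} -> Panel = 12*5 = 60, Shaft = 12*1 = 12.
Iteration 5: no further components; recursion stops.

Bearing, Bracket, Cap, Clip, Motor, Panel, Ring, Shaft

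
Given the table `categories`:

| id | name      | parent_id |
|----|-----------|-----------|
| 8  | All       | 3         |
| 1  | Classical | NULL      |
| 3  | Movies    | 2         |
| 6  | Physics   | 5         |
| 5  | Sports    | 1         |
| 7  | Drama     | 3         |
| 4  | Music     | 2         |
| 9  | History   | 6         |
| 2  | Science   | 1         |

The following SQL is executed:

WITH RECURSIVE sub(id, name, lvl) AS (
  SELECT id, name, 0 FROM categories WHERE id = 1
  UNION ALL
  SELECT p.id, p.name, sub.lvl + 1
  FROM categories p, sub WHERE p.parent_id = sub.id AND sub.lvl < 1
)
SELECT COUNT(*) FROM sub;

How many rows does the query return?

Base: id=1 (Classical) at lvl 0.
Iteration 1: rows with parent_id in {1} -> Science (id 2, lvl 1), Sports (id 5, lvl 1).
Iteration 2: lvl < 1 fails for all current rows; recursion stops.
Total rows emitted: 3.

3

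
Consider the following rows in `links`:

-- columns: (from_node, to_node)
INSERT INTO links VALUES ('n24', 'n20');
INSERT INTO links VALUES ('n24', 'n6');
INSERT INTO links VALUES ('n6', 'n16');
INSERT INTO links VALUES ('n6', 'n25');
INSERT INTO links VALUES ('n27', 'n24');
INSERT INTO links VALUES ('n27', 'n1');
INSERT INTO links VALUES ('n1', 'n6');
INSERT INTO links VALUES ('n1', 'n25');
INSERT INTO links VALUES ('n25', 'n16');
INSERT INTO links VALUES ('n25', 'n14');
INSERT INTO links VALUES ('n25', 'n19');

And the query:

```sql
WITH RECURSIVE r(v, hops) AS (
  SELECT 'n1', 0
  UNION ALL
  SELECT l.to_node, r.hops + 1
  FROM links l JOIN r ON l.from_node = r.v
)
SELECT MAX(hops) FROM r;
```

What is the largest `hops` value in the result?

3

Base: (n1, hops=0).
Iteration 1: edges from {n1} -> (n25, hops=1), (n6, hops=1).
Iteration 2: edges from {n25,n6} -> (n14, hops=2), (n16, hops=2) x2, (n19, hops=2), (n25, hops=2). [UNION ALL keeps all 5 new rows, including repeats]
Iteration 3: edges from {n14,n16,n19,n25} -> (n14, hops=3), (n16, hops=3), (n19, hops=3).
Iteration 4: no outgoing edges from {n14,n16,n19}; recursion stops.
hops values: 0, 1, 1, 2, 2, 2, 2, 2, 3, 3, 3; the maximum is 3.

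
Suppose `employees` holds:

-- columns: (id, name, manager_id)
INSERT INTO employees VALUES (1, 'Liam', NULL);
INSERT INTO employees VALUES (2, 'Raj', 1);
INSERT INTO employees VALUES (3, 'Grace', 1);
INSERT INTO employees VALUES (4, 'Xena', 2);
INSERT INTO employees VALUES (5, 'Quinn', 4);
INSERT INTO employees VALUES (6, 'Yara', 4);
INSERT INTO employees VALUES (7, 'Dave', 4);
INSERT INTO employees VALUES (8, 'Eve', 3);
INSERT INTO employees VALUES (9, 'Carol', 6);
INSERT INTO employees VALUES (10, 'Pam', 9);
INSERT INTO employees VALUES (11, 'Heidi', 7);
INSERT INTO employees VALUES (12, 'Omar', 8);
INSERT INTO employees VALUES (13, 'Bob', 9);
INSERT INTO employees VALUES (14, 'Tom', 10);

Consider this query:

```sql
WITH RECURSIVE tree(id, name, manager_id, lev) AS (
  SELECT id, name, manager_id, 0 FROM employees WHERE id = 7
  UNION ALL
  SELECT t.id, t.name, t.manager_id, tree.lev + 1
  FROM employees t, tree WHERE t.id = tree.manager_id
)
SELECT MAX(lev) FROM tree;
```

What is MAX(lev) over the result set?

3

Base: id=7 (Dave), manager_id=4, lev 0.
Iteration 1: join on id=4 -> Xena (id 4, manager_id=2, lev 1).
Iteration 2: join on id=2 -> Raj (id 2, manager_id=1, lev 2).
Iteration 3: join on id=1 -> Liam (id 1, manager_id=NULL, lev 3).
Iteration 4: manager_id is NULL; no match; recursion stops.
lev values: 0, 1, 2, 3; the maximum is 3.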